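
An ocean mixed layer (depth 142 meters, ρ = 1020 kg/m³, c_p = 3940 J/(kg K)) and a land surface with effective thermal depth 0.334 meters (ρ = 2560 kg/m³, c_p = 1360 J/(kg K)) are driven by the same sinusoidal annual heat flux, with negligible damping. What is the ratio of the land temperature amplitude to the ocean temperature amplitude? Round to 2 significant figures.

C_ocean = 1020 × 3940 × 142 = 5.71×10^8 J/(m²·K).
C_land = 2560 × 1360 × 0.334 = 1.16×10^6 J/(m²·K).
Undamped amplitude ∝ 1/C, so A_land/A_ocean = C_ocean/C_land = 491.

490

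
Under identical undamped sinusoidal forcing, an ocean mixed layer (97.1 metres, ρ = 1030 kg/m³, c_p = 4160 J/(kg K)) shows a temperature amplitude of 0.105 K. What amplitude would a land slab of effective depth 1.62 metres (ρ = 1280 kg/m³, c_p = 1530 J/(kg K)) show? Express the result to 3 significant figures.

13.8 K

C_ocean = 4.16×10^8 J/(m²·K); C_land = 3.17×10^6 J/(m²·K).
A ∝ 1/C ⇒ A_land = A_ocean × C_ocean/C_land = 0.105 × 131 = 13.8 K.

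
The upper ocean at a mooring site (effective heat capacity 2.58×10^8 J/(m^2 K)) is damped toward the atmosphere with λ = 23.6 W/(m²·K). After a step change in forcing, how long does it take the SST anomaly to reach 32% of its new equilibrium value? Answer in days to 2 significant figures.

49 days

Areal heat capacity C = 2.58×10^8 J/(m^2 K) (given).
τ = C / λ = 2.58×10^8 / 23.6 = 1.09×10^7 s.
Fraction reached: 1 − e^(−t/τ) = 0.32 ⇒ t = −τ ln(1 − 0.32) = τ × 0.386.
t = 4.22×10^6 s = 48.8 days.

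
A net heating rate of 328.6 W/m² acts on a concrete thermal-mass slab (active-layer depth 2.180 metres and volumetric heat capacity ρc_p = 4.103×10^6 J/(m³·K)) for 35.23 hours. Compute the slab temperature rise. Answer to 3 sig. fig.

4.66 K

Areal heat capacity C = ρc_p × D = 4.103×10^6 × 2.180 = 8.94×10^6 J m⁻² K⁻¹.
Net heat input Q = F Δt = 328.6 × (35.23 hours × 3600 s/hour) = 4.17×10^7 J/m².
ΔT = Q / C = 4.17×10^7 / 8.94×10^6 = 4.66 K.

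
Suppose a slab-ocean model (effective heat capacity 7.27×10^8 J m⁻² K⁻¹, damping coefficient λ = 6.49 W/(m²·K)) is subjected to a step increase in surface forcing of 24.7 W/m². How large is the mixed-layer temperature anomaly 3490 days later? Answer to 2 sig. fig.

3.5 K

Areal heat capacity C = 7.27×10^8 J m⁻² K⁻¹ (given).
τ = C / λ = 7.27×10^8 / 6.49 = 1.12×10^8 s.
Equilibrium anomaly ΔT_eq = F / λ = 24.7 / 6.49 = 3.81 K.
t = 3490 days = 3.02×10^8 s, so t/τ = 2.69.
ΔT(t) = ΔT_eq (1 − e^(−t/τ)) = 3.81 × (1 − e^−2.69) = 3.55 K.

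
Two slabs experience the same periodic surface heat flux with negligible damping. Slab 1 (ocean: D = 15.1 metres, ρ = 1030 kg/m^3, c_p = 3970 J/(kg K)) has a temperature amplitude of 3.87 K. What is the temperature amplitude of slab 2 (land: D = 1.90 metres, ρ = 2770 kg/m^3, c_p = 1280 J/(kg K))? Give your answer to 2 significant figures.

C_ocean = 6.17×10^7 J/(m²·K); C_land = 6.74×10^6 J/(m²·K).
A ∝ 1/C ⇒ A_land = A_ocean × C_ocean/C_land = 3.87 × 9.17 = 35.5 K.

35 K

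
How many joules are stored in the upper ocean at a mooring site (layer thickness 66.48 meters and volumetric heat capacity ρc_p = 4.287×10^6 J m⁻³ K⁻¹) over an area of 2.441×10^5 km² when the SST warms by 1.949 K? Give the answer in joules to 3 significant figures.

Areal heat capacity C = ρc_p × D = 4.287×10^6 × 66.48 = 2.85×10^8 J m⁻² K⁻¹.
Heat per unit area: q = C ΔT = 2.85×10^8 × 1.949 = 5.55×10^8 J/m².
Total heat: Q = q × A = 5.55×10^8 × (2.441×10^5 × 10⁶ m²) = 1.36×10^20 J.

1.36×10^20 J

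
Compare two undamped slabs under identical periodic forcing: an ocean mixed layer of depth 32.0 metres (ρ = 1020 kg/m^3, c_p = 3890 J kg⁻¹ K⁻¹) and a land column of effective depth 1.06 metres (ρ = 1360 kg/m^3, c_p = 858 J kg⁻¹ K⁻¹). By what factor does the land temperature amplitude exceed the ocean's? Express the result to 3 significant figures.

C_ocean = 1020 × 3890 × 32.0 = 1.27×10^8 J/(m²·K).
C_land = 1360 × 858 × 1.06 = 1.24×10^6 J/(m²·K).
Undamped amplitude ∝ 1/C, so A_land/A_ocean = C_ocean/C_land = 103.

103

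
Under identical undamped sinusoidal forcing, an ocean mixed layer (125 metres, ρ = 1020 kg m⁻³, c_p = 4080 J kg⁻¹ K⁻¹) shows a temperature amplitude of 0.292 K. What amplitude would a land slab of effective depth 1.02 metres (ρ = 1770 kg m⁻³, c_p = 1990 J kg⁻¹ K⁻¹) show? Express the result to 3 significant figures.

42.3 K

C_ocean = 5.20×10^8 J/(m²·K); C_land = 3.59×10^6 J/(m²·K).
A ∝ 1/C ⇒ A_land = A_ocean × C_ocean/C_land = 0.292 × 145 = 42.3 K.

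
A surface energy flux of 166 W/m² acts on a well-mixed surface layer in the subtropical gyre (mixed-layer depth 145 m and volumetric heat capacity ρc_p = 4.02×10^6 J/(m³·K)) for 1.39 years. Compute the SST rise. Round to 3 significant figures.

Areal heat capacity C = ρc_p × D = 4.02×10^6 × 145 = 5.83×10^8 J/(m^2 K).
Net heat input Q = F Δt = 166 × (1.39 years × 3.156×10^7 s/year) = 7.28×10^9 J/m².
ΔT = Q / C = 7.28×10^9 / 5.83×10^8 = 12.5 K.

12.5 K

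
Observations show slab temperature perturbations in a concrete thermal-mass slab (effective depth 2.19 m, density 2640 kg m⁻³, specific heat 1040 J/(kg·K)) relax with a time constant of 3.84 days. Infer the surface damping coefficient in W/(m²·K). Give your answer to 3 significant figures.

Areal heat capacity C = ρ c_p D = 2640 × 1040 × 2.19 = 6.01×10^6 J m⁻² K⁻¹.
τ = 3.84 days = 3.32×10^5 s.
λ = C / τ = 6.01×10^6 / 3.32×10^5 = 18.1 W/(m²·K).

18.1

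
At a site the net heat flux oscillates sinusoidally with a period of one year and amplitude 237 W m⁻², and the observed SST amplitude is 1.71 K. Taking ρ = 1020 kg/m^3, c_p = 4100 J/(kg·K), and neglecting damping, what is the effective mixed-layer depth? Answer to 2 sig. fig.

170 m

ω = 2π / 3.15×10^7 s = 1.99×10^-7 s⁻¹.
Required C = F₀ / (A ω) = 237 / (1.71 × 1.99×10^-7) = 6.96×10^8 J/(m²·K).
D = C / (ρ c_p) = 6.96×10^8 / (1020 × 4100) = 166 m.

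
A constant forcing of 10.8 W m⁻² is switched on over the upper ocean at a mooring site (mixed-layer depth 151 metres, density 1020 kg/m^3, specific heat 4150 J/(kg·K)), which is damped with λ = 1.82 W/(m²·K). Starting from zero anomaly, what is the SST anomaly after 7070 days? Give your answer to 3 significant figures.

4.89 K

Areal heat capacity C = ρ c_p D = 1020 × 4150 × 151 = 6.39×10^8 J/(m²·K).
τ = C / λ = 6.39×10^8 / 1.82 = 3.51×10^8 s.
Equilibrium anomaly ΔT_eq = F / λ = 10.8 / 1.82 = 5.93 K.
t = 7070 days = 6.11×10^8 s, so t/τ = 1.74.
ΔT(t) = ΔT_eq (1 − e^(−t/τ)) = 5.93 × (1 − e^−1.74) = 4.89 K.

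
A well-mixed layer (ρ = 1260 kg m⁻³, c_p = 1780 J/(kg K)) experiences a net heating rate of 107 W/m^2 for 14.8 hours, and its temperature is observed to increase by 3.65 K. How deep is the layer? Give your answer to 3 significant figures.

Heat input Q = F Δt = 107 × 53300 s = 5.70×10^6 J/m².
Required areal heat capacity C = Q / ΔT = 1.56×10^6 J/(m²·K).
Depth D = C / (ρ c_p) = 1.56×10^6 / (1260 × 1780) = 0.696 m.

0.696 m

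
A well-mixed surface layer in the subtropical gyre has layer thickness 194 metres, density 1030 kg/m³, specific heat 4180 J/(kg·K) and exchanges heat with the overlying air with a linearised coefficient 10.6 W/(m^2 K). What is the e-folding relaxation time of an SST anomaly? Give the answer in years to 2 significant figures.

Areal heat capacity C = ρ c_p D = 1030 × 4180 × 194 = 8.35×10^8 J/(m^2 K).
Relaxation time τ = C / λ = 8.35×10^8 / 10.6 = 7.88×10^7 s.
In years: 7.88×10^7 s / (3.156×10^7 s/year) = 2.50 years.

2.5 years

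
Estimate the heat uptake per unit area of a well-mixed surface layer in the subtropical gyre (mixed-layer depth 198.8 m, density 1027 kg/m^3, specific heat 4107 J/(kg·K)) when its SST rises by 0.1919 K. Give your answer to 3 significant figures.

Areal heat capacity C = ρ c_p D = 1027 × 4107 × 198.8 = 8.39×10^8 J/(m^2 K).
ΔQ = C ΔT = 8.39×10^8 × 0.1919 = 1.61×10^8 J/m².

1.61×10^8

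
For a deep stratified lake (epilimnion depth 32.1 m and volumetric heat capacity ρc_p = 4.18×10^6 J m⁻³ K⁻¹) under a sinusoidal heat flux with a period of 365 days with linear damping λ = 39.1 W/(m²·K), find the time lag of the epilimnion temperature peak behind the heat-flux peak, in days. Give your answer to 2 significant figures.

35 days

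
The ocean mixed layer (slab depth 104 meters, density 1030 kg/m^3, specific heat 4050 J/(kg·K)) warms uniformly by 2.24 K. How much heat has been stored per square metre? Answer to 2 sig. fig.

Areal heat capacity C = ρ c_p D = 1030 × 4050 × 104 = 4.34×10^8 J/(m^2 K).
ΔQ = C ΔT = 4.34×10^8 × 2.24 = 9.72×10^8 J/m².

9.7×10^8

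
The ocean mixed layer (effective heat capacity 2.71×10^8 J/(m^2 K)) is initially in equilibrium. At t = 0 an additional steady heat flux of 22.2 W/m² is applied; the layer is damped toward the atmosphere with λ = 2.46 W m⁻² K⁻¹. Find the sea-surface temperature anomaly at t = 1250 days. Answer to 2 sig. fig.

5.6 K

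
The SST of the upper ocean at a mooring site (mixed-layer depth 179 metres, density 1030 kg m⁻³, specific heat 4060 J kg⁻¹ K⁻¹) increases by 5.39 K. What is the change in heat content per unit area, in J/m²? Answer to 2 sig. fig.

4.0×10^9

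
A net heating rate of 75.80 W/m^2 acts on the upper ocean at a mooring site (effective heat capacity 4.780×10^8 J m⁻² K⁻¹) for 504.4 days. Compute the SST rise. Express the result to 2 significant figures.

6.9 K

Areal heat capacity C = 4.780×10^8 J m⁻² K⁻¹ (given).
Net heat input Q = F Δt = 75.80 × (504.4 days × 86400 s/day) = 3.30×10^9 J/m².
ΔT = Q / C = 3.30×10^9 / 4.78×10^8 = 6.91 K.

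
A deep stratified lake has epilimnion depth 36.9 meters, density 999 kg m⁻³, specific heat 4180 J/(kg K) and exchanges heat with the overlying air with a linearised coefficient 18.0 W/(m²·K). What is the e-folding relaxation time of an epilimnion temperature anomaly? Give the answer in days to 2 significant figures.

99 days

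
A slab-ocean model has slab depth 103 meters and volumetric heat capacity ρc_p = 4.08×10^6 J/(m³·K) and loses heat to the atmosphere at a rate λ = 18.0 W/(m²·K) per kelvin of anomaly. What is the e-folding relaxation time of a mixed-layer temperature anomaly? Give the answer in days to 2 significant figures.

270 days

Areal heat capacity C = ρc_p × D = 4.08×10^6 × 103 = 4.20×10^8 J m⁻² K⁻¹.
Relaxation time τ = C / λ = 4.20×10^8 / 18.0 = 2.33×10^7 s.
In days: 2.33×10^7 s / (86400 s/day) = 270 days.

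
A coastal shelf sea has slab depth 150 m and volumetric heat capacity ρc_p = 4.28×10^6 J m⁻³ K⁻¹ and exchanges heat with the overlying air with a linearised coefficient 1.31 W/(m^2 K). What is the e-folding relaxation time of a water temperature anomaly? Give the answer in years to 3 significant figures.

Areal heat capacity C = ρc_p × D = 4.28×10^6 × 150 = 6.42×10^8 J m⁻² K⁻¹.
Relaxation time τ = C / λ = 6.42×10^8 / 1.31 = 4.90×10^8 s.
In years: 4.90×10^8 s / (3.156×10^7 s/year) = 15.5 years.

15.5 years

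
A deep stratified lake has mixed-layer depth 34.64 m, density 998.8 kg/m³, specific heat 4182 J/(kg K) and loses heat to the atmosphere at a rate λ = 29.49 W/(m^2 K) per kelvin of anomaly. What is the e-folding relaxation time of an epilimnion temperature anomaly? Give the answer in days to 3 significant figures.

56.8 days

Areal heat capacity C = ρ c_p D = 998.8 × 4182 × 34.64 = 1.45×10^8 J/(m²·K).
Relaxation time τ = C / λ = 1.45×10^8 / 29.49 = 4.91×10^6 s.
In days: 4.91×10^6 s / (86400 s/day) = 56.8 days.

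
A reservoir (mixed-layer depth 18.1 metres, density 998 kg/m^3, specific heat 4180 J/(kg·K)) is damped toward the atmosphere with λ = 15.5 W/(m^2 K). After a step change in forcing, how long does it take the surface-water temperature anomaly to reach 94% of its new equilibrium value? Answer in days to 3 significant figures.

159 days

Areal heat capacity C = ρ c_p D = 998 × 4180 × 18.1 = 7.55×10^7 J m⁻² K⁻¹.
τ = C / λ = 7.55×10^7 / 15.5 = 4.87×10^6 s.
Fraction reached: 1 − e^(−t/τ) = 0.94 ⇒ t = −τ ln(1 − 0.94) = τ × 2.81.
t = 1.37×10^7 s = 159 days.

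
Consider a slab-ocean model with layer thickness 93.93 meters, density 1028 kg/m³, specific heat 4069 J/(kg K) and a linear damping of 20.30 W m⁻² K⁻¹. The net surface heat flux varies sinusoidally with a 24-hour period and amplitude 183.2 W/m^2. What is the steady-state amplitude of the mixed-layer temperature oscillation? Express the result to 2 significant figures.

0.0064 K

Areal heat capacity C = ρ c_p D = 1028 × 4069 × 93.93 = 3.93×10^8 J m⁻² K⁻¹.
Angular frequency ω = 2π / T = 2π / 86400 s = 7.27×10^-5 s⁻¹.
√((Cω)² + λ²) = √((28600)² + 20.30²) = 28600 W/(m²·K).
Amplitude A = F₀ / √((Cω)²+λ²) = 183.2 / 28600 = 0.00641 K.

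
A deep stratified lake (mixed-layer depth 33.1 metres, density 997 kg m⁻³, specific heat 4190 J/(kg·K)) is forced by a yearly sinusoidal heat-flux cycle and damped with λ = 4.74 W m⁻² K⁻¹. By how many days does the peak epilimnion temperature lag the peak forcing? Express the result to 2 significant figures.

81 days

Areal heat capacity C = ρ c_p D = 997 × 4190 × 33.1 = 1.38×10^8 J/(m^2 K).
ω = 2π / 3.15×10^7 s = 1.99×10^-7 s⁻¹.
Phase lag φ = arctan(Cω/λ) = arctan(27.5/4.74) = 1.40 rad.
Time lag = φ / ω = 1.40 / 1.99×10^-7 = 7.03×10^6 s = 81.4 days.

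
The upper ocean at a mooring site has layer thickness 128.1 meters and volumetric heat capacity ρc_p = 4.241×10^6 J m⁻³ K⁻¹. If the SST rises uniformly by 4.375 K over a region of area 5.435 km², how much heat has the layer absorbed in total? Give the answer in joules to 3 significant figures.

1.29×10^16 J

Areal heat capacity C = ρc_p × D = 4.241×10^6 × 128.1 = 5.43×10^8 J/(m²·K).
Heat per unit area: q = C ΔT = 5.43×10^8 × 4.375 = 2.38×10^9 J/m².
Total heat: Q = q × A = 2.38×10^9 × (5.435 × 10⁶ m²) = 1.29×10^16 J.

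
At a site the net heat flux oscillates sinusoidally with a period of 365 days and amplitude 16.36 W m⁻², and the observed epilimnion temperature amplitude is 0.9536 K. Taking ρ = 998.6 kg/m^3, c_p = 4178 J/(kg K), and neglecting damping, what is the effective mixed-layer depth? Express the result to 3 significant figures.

20.6 m

ω = 2π / 3.15×10^7 s = 1.99×10^-7 s⁻¹.
Required C = F₀ / (A ω) = 16.36 / (0.9536 × 1.99×10^-7) = 8.61×10^7 J/(m²·K).
D = C / (ρ c_p) = 8.61×10^7 / (998.6 × 4178) = 20.6 m.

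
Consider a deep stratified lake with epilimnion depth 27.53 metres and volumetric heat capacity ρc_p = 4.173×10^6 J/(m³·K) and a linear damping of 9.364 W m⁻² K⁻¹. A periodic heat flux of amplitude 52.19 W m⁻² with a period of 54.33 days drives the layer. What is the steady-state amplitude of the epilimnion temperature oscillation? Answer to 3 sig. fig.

0.339 K

Areal heat capacity C = ρc_p × D = 4.173×10^6 × 27.53 = 1.15×10^8 J/(m^2 K).
Angular frequency ω = 2π / T = 2π / 4.69×10^6 s = 1.34×10^-6 s⁻¹.
√((Cω)² + λ²) = √((154)² + 9.364²) = 154 W/(m²·K).
Amplitude A = F₀ / √((Cω)²+λ²) = 52.19 / 154 = 0.339 K.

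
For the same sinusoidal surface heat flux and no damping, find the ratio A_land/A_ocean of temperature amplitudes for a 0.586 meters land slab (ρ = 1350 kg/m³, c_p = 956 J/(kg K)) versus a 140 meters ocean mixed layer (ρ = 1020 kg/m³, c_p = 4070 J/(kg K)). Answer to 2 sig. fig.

770

C_ocean = 1020 × 4070 × 140 = 5.81×10^8 J/(m²·K).
C_land = 1350 × 956 × 0.586 = 7.56×10^5 J/(m²·K).
Undamped amplitude ∝ 1/C, so A_land/A_ocean = C_ocean/C_land = 768.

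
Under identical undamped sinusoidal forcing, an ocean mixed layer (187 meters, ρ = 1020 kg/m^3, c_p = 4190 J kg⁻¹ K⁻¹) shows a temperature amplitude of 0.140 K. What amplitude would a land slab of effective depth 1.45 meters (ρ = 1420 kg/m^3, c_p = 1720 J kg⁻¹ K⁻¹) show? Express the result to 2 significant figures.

C_ocean = 7.99×10^8 J/(m²·K); C_land = 3.54×10^6 J/(m²·K).
A ∝ 1/C ⇒ A_land = A_ocean × C_ocean/C_land = 0.140 × 226 = 31.6 K.

32 K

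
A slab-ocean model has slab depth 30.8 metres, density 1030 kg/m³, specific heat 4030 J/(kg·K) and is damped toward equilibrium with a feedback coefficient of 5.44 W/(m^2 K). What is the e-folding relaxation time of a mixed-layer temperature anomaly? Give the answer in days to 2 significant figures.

270 days

Areal heat capacity C = ρ c_p D = 1030 × 4030 × 30.8 = 1.28×10^8 J/(m²·K).
Relaxation time τ = C / λ = 1.28×10^8 / 5.44 = 2.35×10^7 s.
In days: 2.35×10^7 s / (86400 s/day) = 272 days.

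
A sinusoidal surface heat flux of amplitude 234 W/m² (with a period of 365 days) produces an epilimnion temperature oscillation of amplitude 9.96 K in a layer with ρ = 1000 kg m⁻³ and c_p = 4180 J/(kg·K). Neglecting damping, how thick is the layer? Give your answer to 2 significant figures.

ω = 2π / 3.15×10^7 s = 1.99×10^-7 s⁻¹.
Required C = F₀ / (A ω) = 234 / (9.96 × 1.99×10^-7) = 1.18×10^8 J/(m²·K).
D = C / (ρ c_p) = 1.18×10^8 / (1000 × 4180) = 28.2 m.

28 m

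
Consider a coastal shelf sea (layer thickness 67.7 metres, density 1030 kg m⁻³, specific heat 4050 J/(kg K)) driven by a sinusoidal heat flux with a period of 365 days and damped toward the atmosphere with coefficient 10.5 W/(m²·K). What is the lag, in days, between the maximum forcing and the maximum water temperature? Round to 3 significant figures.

80.5 days

Areal heat capacity C = ρ c_p D = 1030 × 4050 × 67.7 = 2.82×10^8 J/(m^2 K).
ω = 2π / 3.15×10^7 s = 1.99×10^-7 s⁻¹.
Phase lag φ = arctan(Cω/λ) = arctan(56.3/10.5) = 1.39 rad.
Time lag = φ / ω = 1.39 / 1.99×10^-7 = 6.96×10^6 s = 80.5 days.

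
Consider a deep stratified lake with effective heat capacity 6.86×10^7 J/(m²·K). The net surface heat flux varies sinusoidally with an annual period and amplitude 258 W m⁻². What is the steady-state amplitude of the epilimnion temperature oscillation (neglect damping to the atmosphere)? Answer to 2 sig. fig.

19 K

Areal heat capacity C = 6.86×10^7 J/(m²·K) (given).
Angular frequency ω = 2π / T = 2π / 3.15×10^7 s = 1.99×10^-7 s⁻¹.
Cω = 6.86×10^7 × 1.99×10^-7 = 13.7 W/(m²·K).
Amplitude A = F₀ / (Cω) = 258 / 13.7 = 18.9 K.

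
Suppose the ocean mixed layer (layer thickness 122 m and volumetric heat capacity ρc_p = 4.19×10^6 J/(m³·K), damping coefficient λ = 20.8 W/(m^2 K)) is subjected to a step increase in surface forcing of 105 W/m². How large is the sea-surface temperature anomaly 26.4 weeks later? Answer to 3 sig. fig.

2.41 K

Areal heat capacity C = ρc_p × D = 4.19×10^6 × 122 = 5.11×10^8 J/(m^2 K).
τ = C / λ = 5.11×10^8 / 20.8 = 2.46×10^7 s.
Equilibrium anomaly ΔT_eq = F / λ = 105 / 20.8 = 5.05 K.
t = 26.4 weeks = 1.60×10^7 s, so t/τ = 0.650.
ΔT(t) = ΔT_eq (1 − e^(−t/τ)) = 5.05 × (1 − e^−0.650) = 2.41 K.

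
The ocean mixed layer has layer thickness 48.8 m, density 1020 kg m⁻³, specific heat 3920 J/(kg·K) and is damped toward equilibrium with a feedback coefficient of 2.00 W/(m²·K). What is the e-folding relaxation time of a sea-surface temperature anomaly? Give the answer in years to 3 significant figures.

Areal heat capacity C = ρ c_p D = 1020 × 3920 × 48.8 = 1.95×10^8 J m⁻² K⁻¹.
Relaxation time τ = C / λ = 1.95×10^8 / 2.00 = 9.76×10^7 s.
In years: 9.76×10^7 s / (3.156×10^7 s/year) = 3.09 years.

3.09 years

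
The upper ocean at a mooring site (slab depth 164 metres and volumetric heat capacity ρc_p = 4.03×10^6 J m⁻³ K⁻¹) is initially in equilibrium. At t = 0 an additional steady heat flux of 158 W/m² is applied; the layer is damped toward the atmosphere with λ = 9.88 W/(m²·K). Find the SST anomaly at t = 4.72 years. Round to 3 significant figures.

Areal heat capacity C = ρc_p × D = 4.03×10^6 × 164 = 6.61×10^8 J/(m²·K).
τ = C / λ = 6.61×10^8 / 9.88 = 6.69×10^7 s.
Equilibrium anomaly ΔT_eq = F / λ = 158 / 9.88 = 16.0 K.
t = 4.72 years = 1.49×10^8 s, so t/τ = 2.23.
ΔT(t) = ΔT_eq (1 − e^(−t/τ)) = 16.0 × (1 − e^−2.23) = 14.3 K.

14.3 K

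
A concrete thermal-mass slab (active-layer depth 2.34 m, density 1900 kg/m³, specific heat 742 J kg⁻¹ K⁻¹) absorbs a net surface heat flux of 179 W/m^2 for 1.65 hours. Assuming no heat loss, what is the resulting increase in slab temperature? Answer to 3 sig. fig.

Areal heat capacity C = ρ c_p D = 1900 × 742 × 2.34 = 3.30×10^6 J/(m^2 K).
Net heat input Q = F Δt = 179 × (1.65 hours × 3600 s/hour) = 1.06×10^6 J/m².
ΔT = Q / C = 1.06×10^6 / 3.30×10^6 = 0.322 K.

0.322 K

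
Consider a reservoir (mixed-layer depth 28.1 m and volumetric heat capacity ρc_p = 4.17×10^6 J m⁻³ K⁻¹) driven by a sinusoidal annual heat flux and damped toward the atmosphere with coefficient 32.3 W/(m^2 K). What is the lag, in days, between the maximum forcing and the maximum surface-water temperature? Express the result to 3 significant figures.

36.4 days

Areal heat capacity C = ρc_p × D = 4.17×10^6 × 28.1 = 1.17×10^8 J/(m^2 K).
ω = 2π / 3.15×10^7 s = 1.99×10^-7 s⁻¹.
Phase lag φ = arctan(Cω/λ) = arctan(23.3/32.3) = 0.626 rad.
Time lag = φ / ω = 0.626 / 1.99×10^-7 = 3.14×10^6 s = 36.4 days.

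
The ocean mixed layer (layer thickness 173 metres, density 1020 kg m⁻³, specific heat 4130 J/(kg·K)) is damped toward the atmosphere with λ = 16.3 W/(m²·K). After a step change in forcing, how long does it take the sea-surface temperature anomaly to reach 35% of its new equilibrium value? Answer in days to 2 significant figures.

220 days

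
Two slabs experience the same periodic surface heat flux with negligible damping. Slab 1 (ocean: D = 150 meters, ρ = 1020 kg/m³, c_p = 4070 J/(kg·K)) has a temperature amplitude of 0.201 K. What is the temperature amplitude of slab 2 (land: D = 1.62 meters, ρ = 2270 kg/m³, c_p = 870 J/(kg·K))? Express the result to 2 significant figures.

39 K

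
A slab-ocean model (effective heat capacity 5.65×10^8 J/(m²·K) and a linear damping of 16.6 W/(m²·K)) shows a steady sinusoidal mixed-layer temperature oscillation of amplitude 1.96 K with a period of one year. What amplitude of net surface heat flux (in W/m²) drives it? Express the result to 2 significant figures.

Areal heat capacity C = 5.65×10^8 J/(m²·K) (given).
ω = 2π / 3.15×10^7 s = 1.99×10^-7 s⁻¹.
√((Cω)² + λ²) = √((113)² + 16.6²) = 114 W/(m²·K).
F₀ = A × √((Cω)²+λ²) = 1.96 × 114 = 223 W/m².

220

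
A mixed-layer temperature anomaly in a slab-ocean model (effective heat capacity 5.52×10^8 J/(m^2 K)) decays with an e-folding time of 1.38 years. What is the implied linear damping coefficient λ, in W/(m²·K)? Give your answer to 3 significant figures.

Areal heat capacity C = 5.52×10^8 J/(m^2 K) (given).
τ = 1.38 years = 4.35×10^7 s.
λ = C / τ = 5.52×10^8 / 4.35×10^7 = 12.7 W/(m²·K).

12.7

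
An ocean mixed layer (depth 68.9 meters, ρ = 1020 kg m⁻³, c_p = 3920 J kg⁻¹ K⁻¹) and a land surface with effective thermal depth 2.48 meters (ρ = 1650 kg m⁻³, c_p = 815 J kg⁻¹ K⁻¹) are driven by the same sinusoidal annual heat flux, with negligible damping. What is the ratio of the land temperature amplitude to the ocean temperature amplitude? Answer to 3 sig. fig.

C_ocean = 1020 × 3920 × 68.9 = 2.75×10^8 J/(m²·K).
C_land = 1650 × 815 × 2.48 = 3.33×10^6 J/(m²·K).
Undamped amplitude ∝ 1/C, so A_land/A_ocean = C_ocean/C_land = 82.6.

82.6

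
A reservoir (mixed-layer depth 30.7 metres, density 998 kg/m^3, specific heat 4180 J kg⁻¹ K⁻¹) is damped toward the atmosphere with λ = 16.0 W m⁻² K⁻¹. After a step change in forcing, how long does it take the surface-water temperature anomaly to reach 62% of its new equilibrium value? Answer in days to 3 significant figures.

Areal heat capacity C = ρ c_p D = 998 × 4180 × 30.7 = 1.28×10^8 J/(m^2 K).
τ = C / λ = 1.28×10^8 / 16.0 = 8.00×10^6 s.
Fraction reached: 1 − e^(−t/τ) = 0.62 ⇒ t = −τ ln(1 − 0.62) = τ × 0.968.
t = 7.74×10^6 s = 89.6 days.

89.6 days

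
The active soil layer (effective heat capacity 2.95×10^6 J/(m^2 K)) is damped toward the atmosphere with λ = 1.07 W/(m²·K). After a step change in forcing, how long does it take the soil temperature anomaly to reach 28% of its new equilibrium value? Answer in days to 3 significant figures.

10.5 days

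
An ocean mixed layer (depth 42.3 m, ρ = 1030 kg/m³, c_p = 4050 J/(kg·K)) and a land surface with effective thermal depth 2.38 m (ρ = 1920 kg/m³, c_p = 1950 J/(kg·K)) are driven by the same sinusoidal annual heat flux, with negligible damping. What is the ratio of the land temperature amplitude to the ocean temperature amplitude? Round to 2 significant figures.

20

C_ocean = 1030 × 4050 × 42.3 = 1.76×10^8 J/(m²·K).
C_land = 1920 × 1950 × 2.38 = 8.91×10^6 J/(m²·K).
Undamped amplitude ∝ 1/C, so A_land/A_ocean = C_ocean/C_land = 19.8.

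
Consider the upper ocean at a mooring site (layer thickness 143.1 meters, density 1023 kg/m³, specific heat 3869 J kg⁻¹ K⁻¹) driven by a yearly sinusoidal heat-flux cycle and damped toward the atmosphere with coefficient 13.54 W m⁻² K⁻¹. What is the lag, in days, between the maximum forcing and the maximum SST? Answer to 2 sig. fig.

Areal heat capacity C = ρ c_p D = 1023 × 3869 × 143.1 = 5.66×10^8 J/(m²·K).
ω = 2π / 3.15×10^7 s = 1.99×10^-7 s⁻¹.
Phase lag φ = arctan(Cω/λ) = arctan(113/13.54) = 1.45 rad.
Time lag = φ / ω = 1.45 / 1.99×10^-7 = 7.28×10^6 s = 84.3 days.

84 days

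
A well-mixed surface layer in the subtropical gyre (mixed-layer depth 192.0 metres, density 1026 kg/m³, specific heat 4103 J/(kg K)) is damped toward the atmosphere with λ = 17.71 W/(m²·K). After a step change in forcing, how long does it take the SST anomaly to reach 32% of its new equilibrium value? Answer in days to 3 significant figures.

204 days

Areal heat capacity C = ρ c_p D = 1026 × 4103 × 192.0 = 8.08×10^8 J/(m²·K).
τ = C / λ = 8.08×10^8 / 17.71 = 4.56×10^7 s.
Fraction reached: 1 − e^(−t/τ) = 0.32 ⇒ t = −τ ln(1 − 0.32) = τ × 0.386.
t = 1.76×10^7 s = 204 days.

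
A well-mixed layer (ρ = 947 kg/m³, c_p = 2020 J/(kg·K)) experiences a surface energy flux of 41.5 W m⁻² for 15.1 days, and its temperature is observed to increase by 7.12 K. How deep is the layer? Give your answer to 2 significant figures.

4.0 m

Heat input Q = F Δt = 41.5 × 1.30×10^6 s = 5.41×10^7 J/m².
Required areal heat capacity C = Q / ΔT = 7.60×10^6 J/(m²·K).
Depth D = C / (ρ c_p) = 7.60×10^6 / (947 × 2020) = 3.98 m.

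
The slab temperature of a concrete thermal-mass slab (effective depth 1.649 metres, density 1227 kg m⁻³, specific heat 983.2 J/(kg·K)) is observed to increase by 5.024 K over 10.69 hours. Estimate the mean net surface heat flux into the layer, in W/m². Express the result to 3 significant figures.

Areal heat capacity C = ρ c_p D = 1227 × 983.2 × 1.649 = 1.99×10^6 J/(m²·K).
Required heat per unit area: Q = C ΔT = 1.99×10^6 × 5.024 = 9.99×10^6 J/m².
Flux F = Q / Δt = 9.99×10^6 / 38500 s = 260 W/m².

260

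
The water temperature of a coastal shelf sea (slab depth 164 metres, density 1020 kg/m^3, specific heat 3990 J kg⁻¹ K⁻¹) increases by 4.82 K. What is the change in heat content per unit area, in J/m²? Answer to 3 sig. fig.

3.22×10^9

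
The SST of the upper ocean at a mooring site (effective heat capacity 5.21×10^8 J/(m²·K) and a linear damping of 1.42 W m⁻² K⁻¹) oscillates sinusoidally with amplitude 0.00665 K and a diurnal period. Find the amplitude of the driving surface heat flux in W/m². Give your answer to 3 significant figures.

Areal heat capacity C = 5.21×10^8 J/(m²·K) (given).
ω = 2π / 86400 s = 7.27×10^-5 s⁻¹.
√((Cω)² + λ²) = √((37900)² + 1.42²) = 37900 W/(m²·K).
F₀ = A × √((Cω)²+λ²) = 0.00665 × 37900 = 252 W/m².

252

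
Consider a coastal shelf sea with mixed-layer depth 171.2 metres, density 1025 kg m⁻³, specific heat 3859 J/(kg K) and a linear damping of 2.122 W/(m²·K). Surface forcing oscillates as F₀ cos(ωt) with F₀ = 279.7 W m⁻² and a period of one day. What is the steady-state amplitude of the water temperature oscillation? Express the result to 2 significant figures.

0.0057 K

Areal heat capacity C = ρ c_p D = 1025 × 3859 × 171.2 = 6.77×10^8 J m⁻² K⁻¹.
Angular frequency ω = 2π / T = 2π / 86400 s = 7.27×10^-5 s⁻¹.
√((Cω)² + λ²) = √((49200)² + 2.122²) = 49200 W/(m²·K).
Amplitude A = F₀ / √((Cω)²+λ²) = 279.7 / 49200 = 0.00568 K.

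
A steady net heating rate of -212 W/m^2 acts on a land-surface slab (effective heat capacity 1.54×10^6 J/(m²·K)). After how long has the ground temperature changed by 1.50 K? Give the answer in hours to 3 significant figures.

Areal heat capacity C = 1.54×10^6 J/(m²·K) (given).
Time required: Δt = C ΔT / F = 1.54×10^6 × -1.50 / -212 = 10900 s.
In hours: 10900 s / (3600 s/hour) = 3.03 hours.

3.03 hours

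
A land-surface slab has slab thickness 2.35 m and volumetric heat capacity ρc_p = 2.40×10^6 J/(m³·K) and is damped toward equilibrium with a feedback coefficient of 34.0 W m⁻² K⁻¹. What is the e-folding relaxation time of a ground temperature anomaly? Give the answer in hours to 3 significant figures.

46.1 hours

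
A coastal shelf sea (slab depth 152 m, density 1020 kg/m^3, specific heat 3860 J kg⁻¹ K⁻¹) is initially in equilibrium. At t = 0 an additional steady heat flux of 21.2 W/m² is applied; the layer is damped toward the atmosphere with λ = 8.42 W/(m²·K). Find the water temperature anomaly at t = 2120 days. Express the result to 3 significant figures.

2.33 K

Areal heat capacity C = ρ c_p D = 1020 × 3860 × 152 = 5.98×10^8 J/(m^2 K).
τ = C / λ = 5.98×10^8 / 8.42 = 7.11×10^7 s.
Equilibrium anomaly ΔT_eq = F / λ = 21.2 / 8.42 = 2.52 K.
t = 2120 days = 1.83×10^8 s, so t/τ = 2.58.
ΔT(t) = ΔT_eq (1 − e^(−t/τ)) = 2.52 × (1 − e^−2.58) = 2.33 K.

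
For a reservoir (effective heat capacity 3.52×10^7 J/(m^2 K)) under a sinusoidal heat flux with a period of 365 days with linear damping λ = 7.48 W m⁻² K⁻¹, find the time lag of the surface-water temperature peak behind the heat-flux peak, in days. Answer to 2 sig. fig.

44 days

Areal heat capacity C = 3.52×10^7 J/(m^2 K) (given).
ω = 2π / 3.15×10^7 s = 1.99×10^-7 s⁻¹.
Phase lag φ = arctan(Cω/λ) = arctan(7.01/7.48) = 0.753 rad.
Time lag = φ / ω = 0.753 / 1.99×10^-7 = 3.78×10^6 s = 43.8 days.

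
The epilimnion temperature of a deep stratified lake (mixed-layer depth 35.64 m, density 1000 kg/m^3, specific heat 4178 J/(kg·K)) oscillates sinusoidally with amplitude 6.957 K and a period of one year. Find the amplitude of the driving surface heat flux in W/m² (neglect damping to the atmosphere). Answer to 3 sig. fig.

Areal heat capacity C = ρ c_p D = 1000 × 4178 × 35.64 = 1.49×10^8 J/(m²·K).
ω = 2π / 3.15×10^7 s = 1.99×10^-7 s⁻¹.
Cω = 1.49×10^8 × 1.99×10^-7 = 29.7 W/(m²·K).
F₀ = A × Cω = 6.957 × 29.7 = 206 W/m².

206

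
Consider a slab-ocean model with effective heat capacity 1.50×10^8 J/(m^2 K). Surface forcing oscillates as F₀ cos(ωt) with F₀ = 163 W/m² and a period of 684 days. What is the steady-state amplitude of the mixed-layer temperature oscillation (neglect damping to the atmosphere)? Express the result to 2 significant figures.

Areal heat capacity C = 1.50×10^8 J/(m^2 K) (given).
Angular frequency ω = 2π / T = 2π / 5.91×10^7 s = 1.06×10^-7 s⁻¹.
Cω = 1.50×10^8 × 1.06×10^-7 = 15.9 W/(m²·K).
Amplitude A = F₀ / (Cω) = 163 / 15.9 = 10.2 K.

10 K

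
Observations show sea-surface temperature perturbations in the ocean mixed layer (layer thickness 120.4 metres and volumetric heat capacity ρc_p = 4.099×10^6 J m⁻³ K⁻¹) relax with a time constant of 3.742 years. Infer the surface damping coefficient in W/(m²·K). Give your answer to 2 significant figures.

Areal heat capacity C = ρc_p × D = 4.099×10^6 × 120.4 = 4.94×10^8 J/(m²·K).
τ = 3.742 years = 1.18×10^8 s.
λ = C / τ = 4.94×10^8 / 1.18×10^8 = 4.18 W/(m²·K).

4.2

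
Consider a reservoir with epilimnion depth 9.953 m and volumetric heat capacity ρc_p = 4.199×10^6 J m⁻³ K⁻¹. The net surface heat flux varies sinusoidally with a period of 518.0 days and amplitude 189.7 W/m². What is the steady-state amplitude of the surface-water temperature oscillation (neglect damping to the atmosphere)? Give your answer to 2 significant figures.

Areal heat capacity C = ρc_p × D = 4.199×10^6 × 9.953 = 4.18×10^7 J m⁻² K⁻¹.
Angular frequency ω = 2π / T = 2π / 4.48×10^7 s = 1.40×10^-7 s⁻¹.
Cω = 4.18×10^7 × 1.40×10^-7 = 5.87 W/(m²·K).
Amplitude A = F₀ / (Cω) = 189.7 / 5.87 = 32.3 K.

32 K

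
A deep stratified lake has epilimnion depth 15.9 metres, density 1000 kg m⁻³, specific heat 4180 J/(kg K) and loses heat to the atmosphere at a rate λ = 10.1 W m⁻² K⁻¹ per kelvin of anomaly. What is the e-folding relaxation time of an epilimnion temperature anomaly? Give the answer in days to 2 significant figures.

76 days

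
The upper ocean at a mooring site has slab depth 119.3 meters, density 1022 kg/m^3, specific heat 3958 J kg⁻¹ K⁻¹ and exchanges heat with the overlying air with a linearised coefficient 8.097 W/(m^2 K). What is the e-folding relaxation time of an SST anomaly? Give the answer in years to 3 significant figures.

1.89 years

Areal heat capacity C = ρ c_p D = 1022 × 3958 × 119.3 = 4.83×10^8 J/(m²·K).
Relaxation time τ = C / λ = 4.83×10^8 / 8.097 = 5.96×10^7 s.
In years: 5.96×10^7 s / (3.156×10^7 s/year) = 1.89 years.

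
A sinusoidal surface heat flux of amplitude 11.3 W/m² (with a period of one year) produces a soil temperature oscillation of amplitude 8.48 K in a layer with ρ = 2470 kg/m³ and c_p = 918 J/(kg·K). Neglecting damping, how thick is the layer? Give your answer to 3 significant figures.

ω = 2π / 3.15×10^7 s = 1.99×10^-7 s⁻¹.
Required C = F₀ / (A ω) = 11.3 / (8.48 × 1.99×10^-7) = 6.69×10^6 J/(m²·K).
D = C / (ρ c_p) = 6.69×10^6 / (2470 × 918) = 2.95 m.

2.95 m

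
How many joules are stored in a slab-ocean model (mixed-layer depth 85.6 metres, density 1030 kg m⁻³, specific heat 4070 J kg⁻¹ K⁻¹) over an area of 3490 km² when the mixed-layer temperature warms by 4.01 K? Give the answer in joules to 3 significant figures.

5.02×10^18 J

Areal heat capacity C = ρ c_p D = 1030 × 4070 × 85.6 = 3.59×10^8 J m⁻² K⁻¹.
Heat per unit area: q = C ΔT = 3.59×10^8 × 4.01 = 1.44×10^9 J/m².
Total heat: Q = q × A = 1.44×10^9 × (3490 × 10⁶ m²) = 5.02×10^18 J.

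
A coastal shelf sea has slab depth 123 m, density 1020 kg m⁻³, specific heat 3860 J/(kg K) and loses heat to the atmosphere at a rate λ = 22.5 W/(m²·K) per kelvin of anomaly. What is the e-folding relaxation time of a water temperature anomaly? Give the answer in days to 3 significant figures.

Areal heat capacity C = ρ c_p D = 1020 × 3860 × 123 = 4.84×10^8 J/(m²·K).
Relaxation time τ = C / λ = 4.84×10^8 / 22.5 = 2.15×10^7 s.
In days: 2.15×10^7 s / (86400 s/day) = 249 days.

249 days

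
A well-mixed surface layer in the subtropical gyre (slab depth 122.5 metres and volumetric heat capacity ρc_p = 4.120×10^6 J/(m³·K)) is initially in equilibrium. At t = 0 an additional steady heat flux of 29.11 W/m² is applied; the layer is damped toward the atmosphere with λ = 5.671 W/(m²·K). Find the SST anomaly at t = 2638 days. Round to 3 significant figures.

Areal heat capacity C = ρc_p × D = 4.120×10^6 × 122.5 = 5.05×10^8 J/(m^2 K).
τ = C / λ = 5.05×10^8 / 5.671 = 8.90×10^7 s.
Equilibrium anomaly ΔT_eq = F / λ = 29.11 / 5.671 = 5.13 K.
t = 2638 days = 2.28×10^8 s, so t/τ = 2.56.
ΔT(t) = ΔT_eq (1 − e^(−t/τ)) = 5.13 × (1 − e^−2.56) = 4.74 K.

4.74 K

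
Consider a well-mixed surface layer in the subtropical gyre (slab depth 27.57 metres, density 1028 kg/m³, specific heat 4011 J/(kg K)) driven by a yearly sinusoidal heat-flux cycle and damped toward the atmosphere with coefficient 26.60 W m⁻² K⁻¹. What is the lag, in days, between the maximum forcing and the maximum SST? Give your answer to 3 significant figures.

41.0 days

Areal heat capacity C = ρ c_p D = 1028 × 4011 × 27.57 = 1.14×10^8 J/(m²·K).
ω = 2π / 3.15×10^7 s = 1.99×10^-7 s⁻¹.
Phase lag φ = arctan(Cω/λ) = arctan(22.6/26.60) = 0.705 rad.
Time lag = φ / ω = 0.705 / 1.99×10^-7 = 3.54×10^6 s = 41.0 days.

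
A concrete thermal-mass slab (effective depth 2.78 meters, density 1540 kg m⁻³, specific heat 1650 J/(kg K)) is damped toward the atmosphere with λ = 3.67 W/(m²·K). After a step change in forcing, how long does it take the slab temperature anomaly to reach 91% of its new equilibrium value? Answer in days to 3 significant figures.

Areal heat capacity C = ρ c_p D = 1540 × 1650 × 2.78 = 7.06×10^6 J/(m²·K).
τ = C / λ = 7.06×10^6 / 3.67 = 1.92×10^6 s.
Fraction reached: 1 − e^(−t/τ) = 0.91 ⇒ t = −τ ln(1 − 0.91) = τ × 2.41.
t = 4.63×10^6 s = 53.6 days.

53.6 days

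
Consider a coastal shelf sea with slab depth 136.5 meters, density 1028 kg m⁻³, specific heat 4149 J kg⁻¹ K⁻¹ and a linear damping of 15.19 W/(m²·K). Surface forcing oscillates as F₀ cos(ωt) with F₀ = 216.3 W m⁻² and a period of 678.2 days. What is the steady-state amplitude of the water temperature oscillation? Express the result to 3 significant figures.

3.37 K

Areal heat capacity C = ρ c_p D = 1028 × 4149 × 136.5 = 5.82×10^8 J/(m²·K).
Angular frequency ω = 2π / T = 2π / 5.86×10^7 s = 1.07×10^-7 s⁻¹.
√((Cω)² + λ²) = √((62.4)² + 15.19²) = 64.2 W/(m²·K).
Amplitude A = F₀ / √((Cω)²+λ²) = 216.3 / 64.2 = 3.37 K.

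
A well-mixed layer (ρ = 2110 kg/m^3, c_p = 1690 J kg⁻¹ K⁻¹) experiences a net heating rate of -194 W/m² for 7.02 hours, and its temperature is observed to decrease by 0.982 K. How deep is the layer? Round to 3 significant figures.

Heat input Q = F Δt = -194 × 25300 s = -4.90×10^6 J/m².
Required areal heat capacity C = Q / ΔT = 4.99×10^6 J/(m²·K).
Depth D = C / (ρ c_p) = 4.99×10^6 / (2110 × 1690) = 1.40 m.

1.40 m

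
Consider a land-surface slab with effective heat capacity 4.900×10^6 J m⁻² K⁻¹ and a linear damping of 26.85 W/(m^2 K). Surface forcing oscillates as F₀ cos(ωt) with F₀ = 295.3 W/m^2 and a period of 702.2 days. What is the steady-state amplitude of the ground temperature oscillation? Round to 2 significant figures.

Areal heat capacity C = 4.900×10^6 J m⁻² K⁻¹ (given).
Angular frequency ω = 2π / T = 2π / 6.07×10^7 s = 1.04×10^-7 s⁻¹.
√((Cω)² + λ²) = √((0.507)² + 26.85²) = 26.9 W/(m²·K).
Amplitude A = F₀ / √((Cω)²+λ²) = 295.3 / 26.9 = 11.0 K.

11 K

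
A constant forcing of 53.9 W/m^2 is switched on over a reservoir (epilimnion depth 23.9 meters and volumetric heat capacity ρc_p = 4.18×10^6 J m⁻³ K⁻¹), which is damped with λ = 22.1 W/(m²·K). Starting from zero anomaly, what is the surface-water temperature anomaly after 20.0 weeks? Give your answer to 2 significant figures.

2.3 K

Areal heat capacity C = ρc_p × D = 4.18×10^6 × 23.9 = 9.99×10^7 J/(m²·K).
τ = C / λ = 9.99×10^7 / 22.1 = 4.52×10^6 s.
Equilibrium anomaly ΔT_eq = F / λ = 53.9 / 22.1 = 2.44 K.
t = 20.0 weeks = 1.21×10^7 s, so t/τ = 2.68.
ΔT(t) = ΔT_eq (1 − e^(−t/τ)) = 2.44 × (1 − e^−2.68) = 2.27 K.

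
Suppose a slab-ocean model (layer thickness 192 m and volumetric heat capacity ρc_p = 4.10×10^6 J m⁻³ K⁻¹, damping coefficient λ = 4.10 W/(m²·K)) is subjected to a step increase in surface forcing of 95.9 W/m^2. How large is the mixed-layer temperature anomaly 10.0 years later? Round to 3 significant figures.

Areal heat capacity C = ρc_p × D = 4.10×10^6 × 192 = 7.87×10^8 J/(m²·K).
τ = C / λ = 7.87×10^8 / 4.10 = 1.92×10^8 s.
Equilibrium anomaly ΔT_eq = F / λ = 95.9 / 4.10 = 23.4 K.
t = 10.0 years = 3.16×10^8 s, so t/τ = 1.64.
ΔT(t) = ΔT_eq (1 − e^(−t/τ)) = 23.4 × (1 − e^−1.64) = 18.9 K.

18.9 K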